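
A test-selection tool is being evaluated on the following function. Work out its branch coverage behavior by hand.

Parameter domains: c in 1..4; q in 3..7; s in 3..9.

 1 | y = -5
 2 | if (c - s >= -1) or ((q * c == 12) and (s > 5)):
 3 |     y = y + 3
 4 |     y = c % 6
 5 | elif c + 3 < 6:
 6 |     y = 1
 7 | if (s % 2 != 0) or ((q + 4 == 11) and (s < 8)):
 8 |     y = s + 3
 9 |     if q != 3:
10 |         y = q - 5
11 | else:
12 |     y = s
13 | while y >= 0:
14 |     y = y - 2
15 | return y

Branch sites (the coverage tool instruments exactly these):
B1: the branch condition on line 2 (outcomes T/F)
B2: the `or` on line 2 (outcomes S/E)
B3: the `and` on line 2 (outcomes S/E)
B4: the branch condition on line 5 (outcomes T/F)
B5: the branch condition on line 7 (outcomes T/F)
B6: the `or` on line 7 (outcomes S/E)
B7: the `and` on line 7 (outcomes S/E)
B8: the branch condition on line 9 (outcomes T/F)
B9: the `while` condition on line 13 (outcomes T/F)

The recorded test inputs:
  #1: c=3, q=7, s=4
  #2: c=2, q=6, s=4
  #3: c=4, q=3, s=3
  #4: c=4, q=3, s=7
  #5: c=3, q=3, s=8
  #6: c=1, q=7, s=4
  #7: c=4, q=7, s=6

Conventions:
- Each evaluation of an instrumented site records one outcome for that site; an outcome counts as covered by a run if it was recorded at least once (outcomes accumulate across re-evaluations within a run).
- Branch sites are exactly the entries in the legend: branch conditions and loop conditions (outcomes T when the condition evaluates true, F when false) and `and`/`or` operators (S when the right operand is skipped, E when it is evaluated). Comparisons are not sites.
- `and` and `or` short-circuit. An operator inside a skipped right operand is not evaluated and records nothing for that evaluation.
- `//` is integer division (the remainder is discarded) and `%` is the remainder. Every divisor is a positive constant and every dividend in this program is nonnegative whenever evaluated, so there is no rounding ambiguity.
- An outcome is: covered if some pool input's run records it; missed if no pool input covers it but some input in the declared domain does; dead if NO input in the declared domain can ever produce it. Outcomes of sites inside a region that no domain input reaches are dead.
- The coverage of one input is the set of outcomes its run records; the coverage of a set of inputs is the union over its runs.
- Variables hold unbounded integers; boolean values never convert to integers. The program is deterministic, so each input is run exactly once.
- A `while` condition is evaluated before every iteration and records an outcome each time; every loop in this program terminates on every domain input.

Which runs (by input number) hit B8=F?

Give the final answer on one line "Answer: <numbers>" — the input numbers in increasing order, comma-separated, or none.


input #1 (c=3, q=7, s=4): misses B8=F
input #2 (c=2, q=6, s=4): misses B8=F
input #3 (c=4, q=3, s=3): covers B8=F
input #4 (c=4, q=3, s=7): covers B8=F
input #5 (c=3, q=3, s=8): misses B8=F
input #6 (c=1, q=7, s=4): misses B8=F
input #7 (c=4, q=7, s=6): misses B8=F
Answer: 3, 4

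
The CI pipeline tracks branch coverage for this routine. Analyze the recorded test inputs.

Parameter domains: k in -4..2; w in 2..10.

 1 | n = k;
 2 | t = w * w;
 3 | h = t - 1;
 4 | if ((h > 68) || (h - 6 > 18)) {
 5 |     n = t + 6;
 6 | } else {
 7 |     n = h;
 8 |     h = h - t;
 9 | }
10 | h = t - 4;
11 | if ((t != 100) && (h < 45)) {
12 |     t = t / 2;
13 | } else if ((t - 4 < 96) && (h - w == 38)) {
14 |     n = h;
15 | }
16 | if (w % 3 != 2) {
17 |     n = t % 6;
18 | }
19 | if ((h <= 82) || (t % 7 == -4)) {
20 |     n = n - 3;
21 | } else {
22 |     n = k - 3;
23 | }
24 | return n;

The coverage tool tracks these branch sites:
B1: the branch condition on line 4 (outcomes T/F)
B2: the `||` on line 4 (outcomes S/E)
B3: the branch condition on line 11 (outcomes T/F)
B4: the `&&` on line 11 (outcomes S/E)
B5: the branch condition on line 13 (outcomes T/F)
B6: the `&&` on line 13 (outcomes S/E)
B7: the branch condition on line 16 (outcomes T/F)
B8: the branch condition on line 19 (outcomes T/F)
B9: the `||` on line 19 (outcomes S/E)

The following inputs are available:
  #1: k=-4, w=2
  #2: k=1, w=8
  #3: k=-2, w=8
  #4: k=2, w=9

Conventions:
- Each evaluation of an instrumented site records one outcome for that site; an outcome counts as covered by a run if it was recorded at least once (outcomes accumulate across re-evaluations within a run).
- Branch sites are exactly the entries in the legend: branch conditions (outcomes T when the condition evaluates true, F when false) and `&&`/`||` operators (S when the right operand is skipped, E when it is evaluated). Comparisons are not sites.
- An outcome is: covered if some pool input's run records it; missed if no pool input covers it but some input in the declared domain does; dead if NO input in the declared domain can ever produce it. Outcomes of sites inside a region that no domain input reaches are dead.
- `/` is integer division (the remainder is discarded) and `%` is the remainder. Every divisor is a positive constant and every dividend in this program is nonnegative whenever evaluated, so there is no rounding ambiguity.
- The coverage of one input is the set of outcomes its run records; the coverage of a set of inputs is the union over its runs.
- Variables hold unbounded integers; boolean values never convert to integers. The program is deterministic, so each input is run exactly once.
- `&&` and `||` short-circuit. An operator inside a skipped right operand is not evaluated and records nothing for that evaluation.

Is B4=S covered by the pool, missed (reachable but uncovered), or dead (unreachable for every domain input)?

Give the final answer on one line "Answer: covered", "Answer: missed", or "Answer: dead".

no pool input records B4=S
but domain input (k=-4, w=10) does record it -> reachable, so missed

Answer: missed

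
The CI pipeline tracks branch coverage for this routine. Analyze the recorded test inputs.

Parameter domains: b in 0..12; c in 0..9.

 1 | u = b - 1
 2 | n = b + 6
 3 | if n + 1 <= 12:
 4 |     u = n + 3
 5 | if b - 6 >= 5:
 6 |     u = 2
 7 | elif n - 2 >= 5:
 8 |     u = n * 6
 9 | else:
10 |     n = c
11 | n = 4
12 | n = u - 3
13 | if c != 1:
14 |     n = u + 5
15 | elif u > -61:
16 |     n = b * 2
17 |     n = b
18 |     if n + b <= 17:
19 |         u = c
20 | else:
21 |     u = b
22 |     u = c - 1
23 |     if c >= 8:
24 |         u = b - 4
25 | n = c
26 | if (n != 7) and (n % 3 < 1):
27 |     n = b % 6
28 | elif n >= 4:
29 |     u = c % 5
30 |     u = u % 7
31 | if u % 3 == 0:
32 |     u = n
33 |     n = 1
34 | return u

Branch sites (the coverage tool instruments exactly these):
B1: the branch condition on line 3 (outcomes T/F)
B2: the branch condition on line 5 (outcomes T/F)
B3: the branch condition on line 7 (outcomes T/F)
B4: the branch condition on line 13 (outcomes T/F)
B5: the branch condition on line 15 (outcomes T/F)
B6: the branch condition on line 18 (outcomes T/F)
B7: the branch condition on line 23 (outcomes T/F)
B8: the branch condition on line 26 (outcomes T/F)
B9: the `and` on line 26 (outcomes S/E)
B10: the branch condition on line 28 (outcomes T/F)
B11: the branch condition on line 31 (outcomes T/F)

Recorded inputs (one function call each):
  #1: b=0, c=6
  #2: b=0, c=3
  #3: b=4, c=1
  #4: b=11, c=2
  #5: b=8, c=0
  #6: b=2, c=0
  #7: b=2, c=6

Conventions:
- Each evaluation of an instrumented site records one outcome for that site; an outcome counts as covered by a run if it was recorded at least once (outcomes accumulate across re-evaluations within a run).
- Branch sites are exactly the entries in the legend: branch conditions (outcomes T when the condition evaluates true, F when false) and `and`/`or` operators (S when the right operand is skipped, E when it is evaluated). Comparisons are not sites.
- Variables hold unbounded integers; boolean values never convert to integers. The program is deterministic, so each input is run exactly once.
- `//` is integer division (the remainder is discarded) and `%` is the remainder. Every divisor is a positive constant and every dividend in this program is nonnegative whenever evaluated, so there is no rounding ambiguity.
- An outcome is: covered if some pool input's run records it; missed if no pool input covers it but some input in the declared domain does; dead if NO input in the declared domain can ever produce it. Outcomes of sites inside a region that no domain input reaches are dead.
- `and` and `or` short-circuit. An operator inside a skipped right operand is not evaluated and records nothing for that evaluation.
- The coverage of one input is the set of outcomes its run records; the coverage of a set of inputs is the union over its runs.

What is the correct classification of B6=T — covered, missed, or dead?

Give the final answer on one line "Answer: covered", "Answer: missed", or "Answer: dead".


B6=T is recorded by pool input(s) 3 -> covered
Answer: covered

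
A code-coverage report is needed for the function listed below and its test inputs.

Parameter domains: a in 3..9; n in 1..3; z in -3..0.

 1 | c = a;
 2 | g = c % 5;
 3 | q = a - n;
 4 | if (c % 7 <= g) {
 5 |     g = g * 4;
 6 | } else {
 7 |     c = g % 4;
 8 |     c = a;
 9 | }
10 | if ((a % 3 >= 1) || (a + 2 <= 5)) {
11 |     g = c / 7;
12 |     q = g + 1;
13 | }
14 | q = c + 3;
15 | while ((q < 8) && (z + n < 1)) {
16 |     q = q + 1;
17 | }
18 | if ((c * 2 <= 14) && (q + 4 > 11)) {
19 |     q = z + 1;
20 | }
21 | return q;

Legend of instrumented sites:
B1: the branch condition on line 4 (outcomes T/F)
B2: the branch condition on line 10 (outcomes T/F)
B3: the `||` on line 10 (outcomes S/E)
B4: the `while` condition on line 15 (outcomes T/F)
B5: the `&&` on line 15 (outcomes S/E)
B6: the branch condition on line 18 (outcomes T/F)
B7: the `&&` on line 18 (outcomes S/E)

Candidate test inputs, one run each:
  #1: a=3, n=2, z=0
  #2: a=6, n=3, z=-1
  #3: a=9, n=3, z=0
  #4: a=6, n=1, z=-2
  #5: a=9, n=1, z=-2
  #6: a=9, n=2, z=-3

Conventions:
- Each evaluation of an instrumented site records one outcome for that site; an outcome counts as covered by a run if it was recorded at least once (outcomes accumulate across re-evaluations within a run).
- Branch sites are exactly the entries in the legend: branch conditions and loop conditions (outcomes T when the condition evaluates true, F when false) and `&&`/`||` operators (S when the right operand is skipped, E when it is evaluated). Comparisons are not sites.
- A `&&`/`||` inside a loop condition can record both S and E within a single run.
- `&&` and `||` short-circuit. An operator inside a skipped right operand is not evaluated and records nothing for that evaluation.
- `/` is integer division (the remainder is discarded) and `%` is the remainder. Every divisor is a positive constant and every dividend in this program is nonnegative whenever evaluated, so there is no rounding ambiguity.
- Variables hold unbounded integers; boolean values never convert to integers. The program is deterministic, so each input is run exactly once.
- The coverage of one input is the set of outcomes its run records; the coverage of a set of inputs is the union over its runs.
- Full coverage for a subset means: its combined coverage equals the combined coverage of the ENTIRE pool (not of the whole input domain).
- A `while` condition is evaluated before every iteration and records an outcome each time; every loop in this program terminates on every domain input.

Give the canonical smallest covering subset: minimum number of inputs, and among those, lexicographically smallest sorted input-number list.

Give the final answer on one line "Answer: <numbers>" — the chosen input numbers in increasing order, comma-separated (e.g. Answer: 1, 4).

input #1, a=3, n=2, z=0: events B1->T, B3->E, B2->T, B5->E, B4->F, B7->E, B6->F; outcomes B1=T, B2=T, B3=E, B4=F, B5=E, B6=F, B7=E
input #2, a=6, n=3, z=-1: events B1->F, B3->E, B2->F, B5->S, B4->F, B7->E, B6->T; outcomes B1=F, B2=F, B3=E, B4=F, B5=S, B6=T, B7=E
input #3, a=9, n=3, z=0: events B1->T, B3->E, B2->F, B5->S, B4->F, B7->S, B6->F; outcomes B1=T, B2=F, B3=E, B4=F, B5=S, B6=F, B7=S
input #4, a=6, n=1, z=-2: events B1->F, B3->E, B2->F, B5->S, B4->F, B7->E, B6->T; outcomes B1=F, B2=F, B3=E, B4=F, B5=S, B6=T, B7=E
input #5, a=9, n=1, z=-2: events B1->T, B3->E, B2->F, B5->S, B4->F, B7->S, B6->F; outcomes B1=T, B2=F, B3=E, B4=F, B5=S, B6=F, B7=S
input #6, a=9, n=2, z=-3: events B1->T, B3->E, B2->F, B5->S, B4->F, B7->S, B6->F; outcomes B1=T, B2=F, B3=E, B4=F, B5=S, B6=F, B7=S
the full pool covers 12 outcomes: B1=T, B1=F, B2=T, B2=F, B3=E, B4=F, B5=S, B5=E, B6=T, B6=F, B7=S, B7=E
size 1 is not enough: best union over all size-1 subsets is 7/12
size 2 is not enough: best union over all size-2 subsets is 11/12
size 3: inputs {1, 2, 3} cover all 12 outcomes, and no lexicographically smaller subset of this size does

Answer: 1, 2, 3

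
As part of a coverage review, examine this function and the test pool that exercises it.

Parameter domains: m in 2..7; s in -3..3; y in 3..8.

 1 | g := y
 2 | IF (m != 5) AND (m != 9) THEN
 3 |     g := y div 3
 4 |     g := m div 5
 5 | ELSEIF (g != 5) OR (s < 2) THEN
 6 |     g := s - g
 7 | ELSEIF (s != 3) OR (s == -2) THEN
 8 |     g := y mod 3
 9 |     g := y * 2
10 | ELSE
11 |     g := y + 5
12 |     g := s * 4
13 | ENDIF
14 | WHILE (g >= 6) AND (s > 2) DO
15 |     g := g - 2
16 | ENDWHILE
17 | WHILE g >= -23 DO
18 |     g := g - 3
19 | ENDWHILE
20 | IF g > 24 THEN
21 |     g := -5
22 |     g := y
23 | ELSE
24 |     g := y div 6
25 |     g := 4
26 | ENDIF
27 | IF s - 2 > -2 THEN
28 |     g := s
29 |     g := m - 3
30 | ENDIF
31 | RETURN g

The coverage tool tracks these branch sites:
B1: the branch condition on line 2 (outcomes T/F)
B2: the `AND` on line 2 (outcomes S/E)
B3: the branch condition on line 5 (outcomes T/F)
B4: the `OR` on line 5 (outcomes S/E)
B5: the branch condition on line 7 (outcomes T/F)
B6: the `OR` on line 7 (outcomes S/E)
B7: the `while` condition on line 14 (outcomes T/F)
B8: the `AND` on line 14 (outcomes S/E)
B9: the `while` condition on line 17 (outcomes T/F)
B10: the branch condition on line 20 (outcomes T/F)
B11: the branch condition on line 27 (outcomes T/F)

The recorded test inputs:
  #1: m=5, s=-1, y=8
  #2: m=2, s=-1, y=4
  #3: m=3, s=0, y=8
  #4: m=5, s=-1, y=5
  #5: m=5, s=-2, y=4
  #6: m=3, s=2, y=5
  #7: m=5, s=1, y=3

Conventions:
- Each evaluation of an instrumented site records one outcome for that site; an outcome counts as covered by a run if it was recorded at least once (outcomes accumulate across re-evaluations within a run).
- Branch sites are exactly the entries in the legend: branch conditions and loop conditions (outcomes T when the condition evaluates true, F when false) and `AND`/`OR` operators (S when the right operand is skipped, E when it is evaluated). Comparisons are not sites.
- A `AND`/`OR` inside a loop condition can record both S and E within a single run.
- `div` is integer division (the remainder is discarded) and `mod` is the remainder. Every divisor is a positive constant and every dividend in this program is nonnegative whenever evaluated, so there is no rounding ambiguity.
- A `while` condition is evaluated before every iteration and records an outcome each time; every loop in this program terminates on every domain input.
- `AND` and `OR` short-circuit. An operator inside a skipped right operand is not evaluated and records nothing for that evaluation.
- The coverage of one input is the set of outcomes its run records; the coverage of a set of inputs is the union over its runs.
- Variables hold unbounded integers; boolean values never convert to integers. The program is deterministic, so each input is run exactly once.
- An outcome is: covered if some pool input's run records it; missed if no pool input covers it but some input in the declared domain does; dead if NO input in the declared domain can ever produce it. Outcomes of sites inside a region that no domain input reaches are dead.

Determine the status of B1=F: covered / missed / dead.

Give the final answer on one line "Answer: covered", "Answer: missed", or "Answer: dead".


B1=F is recorded by pool input(s) 1, 4, 5, 7 -> covered
Answer: covered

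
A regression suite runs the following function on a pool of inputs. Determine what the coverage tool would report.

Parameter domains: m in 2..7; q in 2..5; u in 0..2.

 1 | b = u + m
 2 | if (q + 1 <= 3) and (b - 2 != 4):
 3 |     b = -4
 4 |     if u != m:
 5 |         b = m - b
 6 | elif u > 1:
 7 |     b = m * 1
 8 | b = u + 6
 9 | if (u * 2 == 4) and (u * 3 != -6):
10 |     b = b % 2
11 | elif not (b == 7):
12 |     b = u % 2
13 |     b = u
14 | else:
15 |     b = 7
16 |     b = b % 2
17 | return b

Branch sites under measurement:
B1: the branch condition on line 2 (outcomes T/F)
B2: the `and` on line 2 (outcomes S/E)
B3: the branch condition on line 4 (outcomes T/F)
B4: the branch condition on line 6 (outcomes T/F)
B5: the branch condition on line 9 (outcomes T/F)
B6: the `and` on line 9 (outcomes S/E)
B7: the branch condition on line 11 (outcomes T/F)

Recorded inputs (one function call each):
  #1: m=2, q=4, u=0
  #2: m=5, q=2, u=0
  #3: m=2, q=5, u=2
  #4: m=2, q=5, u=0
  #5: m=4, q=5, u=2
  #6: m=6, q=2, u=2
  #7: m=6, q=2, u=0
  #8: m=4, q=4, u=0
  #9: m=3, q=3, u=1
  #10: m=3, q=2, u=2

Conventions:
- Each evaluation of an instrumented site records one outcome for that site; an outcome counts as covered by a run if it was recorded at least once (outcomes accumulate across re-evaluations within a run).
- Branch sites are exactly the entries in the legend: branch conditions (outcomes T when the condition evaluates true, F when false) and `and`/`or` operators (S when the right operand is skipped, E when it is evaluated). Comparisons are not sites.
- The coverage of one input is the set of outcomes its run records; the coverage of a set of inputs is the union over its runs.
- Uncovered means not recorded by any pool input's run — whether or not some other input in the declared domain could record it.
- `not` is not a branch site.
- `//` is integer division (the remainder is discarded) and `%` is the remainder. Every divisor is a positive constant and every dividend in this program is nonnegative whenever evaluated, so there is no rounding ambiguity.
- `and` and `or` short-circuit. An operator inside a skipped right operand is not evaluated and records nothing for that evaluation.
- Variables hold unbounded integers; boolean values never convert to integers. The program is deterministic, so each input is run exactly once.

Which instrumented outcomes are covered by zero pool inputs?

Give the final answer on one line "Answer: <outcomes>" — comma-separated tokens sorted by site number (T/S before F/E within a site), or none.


test 1 (m=2, q=4, u=0) hits B1=F, B2=S, B4=F, B5=F, B6=S, B7=T
test 2 (m=5, q=2, u=0) hits B1=T, B2=E, B3=T, B5=F, B6=S, B7=T
test 3 (m=2, q=5, u=2) hits B1=F, B2=S, B4=T, B5=T, B6=E
test 4 (m=2, q=5, u=0) hits B1=F, B2=S, B4=F, B5=F, B6=S, B7=T
test 5 (m=4, q=5, u=2) hits B1=F, B2=S, B4=T, B5=T, B6=E
test 6 (m=6, q=2, u=2) hits B1=T, B2=E, B3=T, B5=T, B6=E
test 7 (m=6, q=2, u=0) hits B1=F, B2=E, B4=F, B5=F, B6=S, B7=T
test 8 (m=4, q=4, u=0) hits B1=F, B2=S, B4=F, B5=F, B6=S, B7=T
test 9 (m=3, q=3, u=1) hits B1=F, B2=S, B4=F, B5=F, B6=S, B7=F
test 10 (m=3, q=2, u=2) hits B1=T, B2=E, B3=T, B5=T, B6=E
union over the pool: B1=T, B1=F, B2=S, B2=E, B3=T, B4=T, B4=F, B5=T, B5=F, B6=S, B6=E, B7=T, B7=F
uncovered (1 of 14): B3=F
Answer: B3=F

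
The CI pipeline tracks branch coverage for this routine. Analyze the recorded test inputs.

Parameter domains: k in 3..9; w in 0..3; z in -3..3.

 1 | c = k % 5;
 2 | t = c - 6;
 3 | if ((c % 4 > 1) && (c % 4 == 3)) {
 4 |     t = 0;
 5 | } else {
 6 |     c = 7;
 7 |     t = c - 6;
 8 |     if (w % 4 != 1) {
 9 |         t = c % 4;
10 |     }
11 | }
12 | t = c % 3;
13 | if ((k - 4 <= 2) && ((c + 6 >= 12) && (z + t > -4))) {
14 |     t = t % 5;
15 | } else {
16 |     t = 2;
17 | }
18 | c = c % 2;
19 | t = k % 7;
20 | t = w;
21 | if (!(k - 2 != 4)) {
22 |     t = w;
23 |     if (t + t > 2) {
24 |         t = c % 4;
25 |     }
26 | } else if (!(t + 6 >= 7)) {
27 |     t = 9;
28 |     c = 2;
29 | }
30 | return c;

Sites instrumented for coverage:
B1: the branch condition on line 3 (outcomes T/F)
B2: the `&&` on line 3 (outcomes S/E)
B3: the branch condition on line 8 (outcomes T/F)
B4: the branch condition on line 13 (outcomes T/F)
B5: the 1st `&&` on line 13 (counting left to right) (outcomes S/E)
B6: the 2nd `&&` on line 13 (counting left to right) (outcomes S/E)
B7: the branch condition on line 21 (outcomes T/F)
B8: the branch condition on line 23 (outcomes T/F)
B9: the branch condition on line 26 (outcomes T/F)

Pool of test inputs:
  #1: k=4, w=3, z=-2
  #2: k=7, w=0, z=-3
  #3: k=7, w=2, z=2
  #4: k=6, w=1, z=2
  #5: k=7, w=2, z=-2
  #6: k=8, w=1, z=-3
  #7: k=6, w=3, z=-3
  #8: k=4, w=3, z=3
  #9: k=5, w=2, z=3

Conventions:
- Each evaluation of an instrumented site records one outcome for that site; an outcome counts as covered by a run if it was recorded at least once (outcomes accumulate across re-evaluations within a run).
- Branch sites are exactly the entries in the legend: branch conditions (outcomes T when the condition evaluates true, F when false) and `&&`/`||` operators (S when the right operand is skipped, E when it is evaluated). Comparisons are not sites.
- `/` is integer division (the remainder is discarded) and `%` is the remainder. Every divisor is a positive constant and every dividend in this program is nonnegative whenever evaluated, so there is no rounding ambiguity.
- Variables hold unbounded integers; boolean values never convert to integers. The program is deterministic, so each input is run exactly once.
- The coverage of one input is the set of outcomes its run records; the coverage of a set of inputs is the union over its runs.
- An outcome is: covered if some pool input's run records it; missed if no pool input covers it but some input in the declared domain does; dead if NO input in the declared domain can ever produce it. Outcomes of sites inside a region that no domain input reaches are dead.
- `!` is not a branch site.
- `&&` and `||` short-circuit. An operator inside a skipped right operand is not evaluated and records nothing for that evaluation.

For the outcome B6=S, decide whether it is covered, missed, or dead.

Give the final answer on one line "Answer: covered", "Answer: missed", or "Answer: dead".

no pool input records B6=S
but domain input (k=3, w=0, z=-3) does record it -> reachable, so missed

Answer: missed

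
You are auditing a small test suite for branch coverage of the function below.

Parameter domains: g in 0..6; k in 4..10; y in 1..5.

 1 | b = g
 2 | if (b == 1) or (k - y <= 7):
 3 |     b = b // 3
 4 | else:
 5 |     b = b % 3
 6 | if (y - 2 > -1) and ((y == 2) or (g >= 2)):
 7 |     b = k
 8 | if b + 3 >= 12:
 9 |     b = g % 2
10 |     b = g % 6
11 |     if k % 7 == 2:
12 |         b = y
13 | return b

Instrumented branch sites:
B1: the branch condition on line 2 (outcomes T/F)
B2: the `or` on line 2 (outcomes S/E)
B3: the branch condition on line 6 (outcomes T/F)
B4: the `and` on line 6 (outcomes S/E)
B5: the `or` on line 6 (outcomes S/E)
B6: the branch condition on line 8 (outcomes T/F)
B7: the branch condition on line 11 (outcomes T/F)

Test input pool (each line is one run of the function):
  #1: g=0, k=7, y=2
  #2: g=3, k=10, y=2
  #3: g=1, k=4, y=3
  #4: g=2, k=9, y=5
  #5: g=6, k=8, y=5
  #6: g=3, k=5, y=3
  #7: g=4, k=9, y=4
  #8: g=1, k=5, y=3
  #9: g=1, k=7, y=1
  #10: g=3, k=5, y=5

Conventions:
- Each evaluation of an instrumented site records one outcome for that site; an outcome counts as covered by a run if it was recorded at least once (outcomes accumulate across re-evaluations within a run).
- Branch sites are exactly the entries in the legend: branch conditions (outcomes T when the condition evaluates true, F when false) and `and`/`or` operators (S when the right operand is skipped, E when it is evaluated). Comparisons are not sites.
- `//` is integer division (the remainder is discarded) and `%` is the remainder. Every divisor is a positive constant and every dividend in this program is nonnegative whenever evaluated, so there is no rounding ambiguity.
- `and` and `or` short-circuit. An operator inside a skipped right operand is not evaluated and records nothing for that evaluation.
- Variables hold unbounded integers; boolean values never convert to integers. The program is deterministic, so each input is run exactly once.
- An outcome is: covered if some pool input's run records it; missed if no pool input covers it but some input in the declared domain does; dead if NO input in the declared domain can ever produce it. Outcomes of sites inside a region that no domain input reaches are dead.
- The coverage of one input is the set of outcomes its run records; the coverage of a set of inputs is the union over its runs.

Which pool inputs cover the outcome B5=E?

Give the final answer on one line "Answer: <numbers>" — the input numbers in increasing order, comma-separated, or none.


input #1 (g=0, k=7, y=2): does not produce B5=E
input #2 (g=3, k=10, y=2): does not produce B5=E
input #3 (g=1, k=4, y=3): produces B5=E
input #4 (g=2, k=9, y=5): produces B5=E
input #5 (g=6, k=8, y=5): produces B5=E
input #6 (g=3, k=5, y=3): produces B5=E
input #7 (g=4, k=9, y=4): produces B5=E
input #8 (g=1, k=5, y=3): produces B5=E
input #9 (g=1, k=7, y=1): does not produce B5=E
input #10 (g=3, k=5, y=5): produces B5=E
Answer: 3, 4, 5, 6, 7, 8, 10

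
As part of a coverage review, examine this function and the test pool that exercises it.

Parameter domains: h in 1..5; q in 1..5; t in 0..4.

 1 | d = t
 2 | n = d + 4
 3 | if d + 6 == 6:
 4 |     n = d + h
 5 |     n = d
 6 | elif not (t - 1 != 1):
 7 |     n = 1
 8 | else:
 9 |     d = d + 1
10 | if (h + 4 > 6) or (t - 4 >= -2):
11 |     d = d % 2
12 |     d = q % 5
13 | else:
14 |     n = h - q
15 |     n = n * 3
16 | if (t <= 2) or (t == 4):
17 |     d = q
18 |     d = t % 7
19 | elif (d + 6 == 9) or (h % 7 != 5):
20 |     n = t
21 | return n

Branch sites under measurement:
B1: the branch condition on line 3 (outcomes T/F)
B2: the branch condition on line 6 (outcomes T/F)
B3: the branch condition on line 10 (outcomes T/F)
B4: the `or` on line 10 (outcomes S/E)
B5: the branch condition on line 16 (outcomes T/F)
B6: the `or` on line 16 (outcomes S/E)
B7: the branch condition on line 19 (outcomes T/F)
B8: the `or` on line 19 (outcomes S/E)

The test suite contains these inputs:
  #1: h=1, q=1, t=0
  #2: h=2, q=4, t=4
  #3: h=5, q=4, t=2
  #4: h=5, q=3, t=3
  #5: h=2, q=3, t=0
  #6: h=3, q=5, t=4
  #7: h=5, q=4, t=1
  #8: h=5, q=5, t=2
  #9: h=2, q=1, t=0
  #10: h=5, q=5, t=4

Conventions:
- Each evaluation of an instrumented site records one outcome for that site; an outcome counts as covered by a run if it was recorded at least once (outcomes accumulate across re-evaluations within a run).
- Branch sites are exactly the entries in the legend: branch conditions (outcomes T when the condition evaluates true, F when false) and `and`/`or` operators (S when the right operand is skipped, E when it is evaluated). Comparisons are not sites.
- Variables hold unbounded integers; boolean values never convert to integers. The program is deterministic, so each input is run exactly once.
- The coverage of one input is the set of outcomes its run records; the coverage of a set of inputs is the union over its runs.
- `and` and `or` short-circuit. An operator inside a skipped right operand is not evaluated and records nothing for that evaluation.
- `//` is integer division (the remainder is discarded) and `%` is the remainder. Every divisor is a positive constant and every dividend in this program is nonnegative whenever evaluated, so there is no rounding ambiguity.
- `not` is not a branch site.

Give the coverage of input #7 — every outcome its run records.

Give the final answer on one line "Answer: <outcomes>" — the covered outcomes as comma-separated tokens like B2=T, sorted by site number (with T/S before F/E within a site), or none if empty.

Simulating input #7 (h=5, q=4, t=1) step by step:
  B1->F, B2->F, B4->S, B3->T, B6->S, B5->T
as a set, this run covers: B1=F, B2=F, B3=T, B4=S, B5=T, B6=S

Answer: B1=F, B2=F, B3=T, B4=S, B5=T, B6=S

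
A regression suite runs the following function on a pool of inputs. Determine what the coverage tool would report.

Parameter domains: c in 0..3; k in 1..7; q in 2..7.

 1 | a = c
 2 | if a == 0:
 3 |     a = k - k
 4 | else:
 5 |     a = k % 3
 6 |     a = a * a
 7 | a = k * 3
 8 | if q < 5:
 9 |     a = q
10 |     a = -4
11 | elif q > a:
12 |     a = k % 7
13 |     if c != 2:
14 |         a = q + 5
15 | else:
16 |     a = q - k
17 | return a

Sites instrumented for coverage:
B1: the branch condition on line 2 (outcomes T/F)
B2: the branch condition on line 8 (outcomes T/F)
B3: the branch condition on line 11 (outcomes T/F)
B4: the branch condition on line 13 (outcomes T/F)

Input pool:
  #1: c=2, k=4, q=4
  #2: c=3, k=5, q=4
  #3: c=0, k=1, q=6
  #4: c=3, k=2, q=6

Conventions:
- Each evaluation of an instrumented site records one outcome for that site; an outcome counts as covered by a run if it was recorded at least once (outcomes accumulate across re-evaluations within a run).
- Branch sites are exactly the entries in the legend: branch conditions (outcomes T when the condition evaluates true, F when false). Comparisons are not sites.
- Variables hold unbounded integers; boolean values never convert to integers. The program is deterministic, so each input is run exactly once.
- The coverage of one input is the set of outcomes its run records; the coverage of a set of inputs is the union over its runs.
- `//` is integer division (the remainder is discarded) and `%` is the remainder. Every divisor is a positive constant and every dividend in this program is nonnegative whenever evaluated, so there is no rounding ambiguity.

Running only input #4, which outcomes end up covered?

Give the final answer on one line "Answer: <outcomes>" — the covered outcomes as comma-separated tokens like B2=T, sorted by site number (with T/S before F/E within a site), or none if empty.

Tracing the run of input #4 (c=3, k=2, q=6):
  B1->F, B2->F, B3->F
as a set, this run covers: B1=F, B2=F, B3=F

Answer: B1=F, B2=F, B3=F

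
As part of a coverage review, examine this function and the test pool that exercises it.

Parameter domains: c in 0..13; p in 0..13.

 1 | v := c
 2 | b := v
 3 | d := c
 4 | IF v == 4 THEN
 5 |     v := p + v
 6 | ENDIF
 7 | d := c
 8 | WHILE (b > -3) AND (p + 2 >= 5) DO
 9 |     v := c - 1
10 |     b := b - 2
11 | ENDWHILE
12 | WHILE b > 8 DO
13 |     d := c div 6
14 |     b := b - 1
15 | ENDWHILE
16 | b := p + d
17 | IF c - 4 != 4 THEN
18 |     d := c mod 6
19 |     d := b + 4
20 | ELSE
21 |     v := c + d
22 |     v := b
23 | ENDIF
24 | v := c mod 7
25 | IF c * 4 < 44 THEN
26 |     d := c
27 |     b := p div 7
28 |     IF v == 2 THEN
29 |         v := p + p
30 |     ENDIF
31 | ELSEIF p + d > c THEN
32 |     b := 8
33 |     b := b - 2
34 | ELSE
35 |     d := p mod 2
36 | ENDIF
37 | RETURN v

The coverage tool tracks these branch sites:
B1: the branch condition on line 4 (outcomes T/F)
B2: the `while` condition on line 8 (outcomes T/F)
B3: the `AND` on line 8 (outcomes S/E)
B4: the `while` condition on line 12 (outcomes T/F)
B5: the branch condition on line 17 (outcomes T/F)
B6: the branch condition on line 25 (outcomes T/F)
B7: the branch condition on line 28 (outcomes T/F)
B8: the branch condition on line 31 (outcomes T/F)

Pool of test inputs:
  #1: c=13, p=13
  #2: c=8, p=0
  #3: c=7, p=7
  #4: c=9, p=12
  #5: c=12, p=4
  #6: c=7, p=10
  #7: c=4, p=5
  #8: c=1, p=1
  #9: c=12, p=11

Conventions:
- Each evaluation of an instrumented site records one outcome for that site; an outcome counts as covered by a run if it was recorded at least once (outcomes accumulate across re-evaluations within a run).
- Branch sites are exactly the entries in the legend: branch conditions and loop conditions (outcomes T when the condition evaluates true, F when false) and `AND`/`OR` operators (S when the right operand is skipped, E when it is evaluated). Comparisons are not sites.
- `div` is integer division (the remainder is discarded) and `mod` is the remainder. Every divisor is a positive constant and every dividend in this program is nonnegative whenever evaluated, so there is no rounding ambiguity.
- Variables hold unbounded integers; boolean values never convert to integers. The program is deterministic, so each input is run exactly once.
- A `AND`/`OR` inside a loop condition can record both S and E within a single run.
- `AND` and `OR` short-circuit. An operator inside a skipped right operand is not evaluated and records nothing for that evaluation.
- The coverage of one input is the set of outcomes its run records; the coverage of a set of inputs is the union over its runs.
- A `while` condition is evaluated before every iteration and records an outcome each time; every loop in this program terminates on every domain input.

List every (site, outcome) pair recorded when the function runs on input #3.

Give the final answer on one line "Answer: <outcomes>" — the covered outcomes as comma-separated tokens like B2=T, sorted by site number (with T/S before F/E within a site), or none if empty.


Event log for input #3 (c=7, p=7):
  B1->F, B3->E, B2->T, B3->E, B2->T, B3->E, B2->T, B3->E, B2->T, B3->E
  B2->T, B3->S, B2->F, B4->F, B5->T, B6->T, B7->F
as a set, this run covers: B1=F, B2=T, B2=F, B3=S, B3=E, B4=F, B5=T, B6=T, B7=F
Answer: B1=F, B2=T, B2=F, B3=S, B3=E, B4=F, B5=T, B6=T, B7=F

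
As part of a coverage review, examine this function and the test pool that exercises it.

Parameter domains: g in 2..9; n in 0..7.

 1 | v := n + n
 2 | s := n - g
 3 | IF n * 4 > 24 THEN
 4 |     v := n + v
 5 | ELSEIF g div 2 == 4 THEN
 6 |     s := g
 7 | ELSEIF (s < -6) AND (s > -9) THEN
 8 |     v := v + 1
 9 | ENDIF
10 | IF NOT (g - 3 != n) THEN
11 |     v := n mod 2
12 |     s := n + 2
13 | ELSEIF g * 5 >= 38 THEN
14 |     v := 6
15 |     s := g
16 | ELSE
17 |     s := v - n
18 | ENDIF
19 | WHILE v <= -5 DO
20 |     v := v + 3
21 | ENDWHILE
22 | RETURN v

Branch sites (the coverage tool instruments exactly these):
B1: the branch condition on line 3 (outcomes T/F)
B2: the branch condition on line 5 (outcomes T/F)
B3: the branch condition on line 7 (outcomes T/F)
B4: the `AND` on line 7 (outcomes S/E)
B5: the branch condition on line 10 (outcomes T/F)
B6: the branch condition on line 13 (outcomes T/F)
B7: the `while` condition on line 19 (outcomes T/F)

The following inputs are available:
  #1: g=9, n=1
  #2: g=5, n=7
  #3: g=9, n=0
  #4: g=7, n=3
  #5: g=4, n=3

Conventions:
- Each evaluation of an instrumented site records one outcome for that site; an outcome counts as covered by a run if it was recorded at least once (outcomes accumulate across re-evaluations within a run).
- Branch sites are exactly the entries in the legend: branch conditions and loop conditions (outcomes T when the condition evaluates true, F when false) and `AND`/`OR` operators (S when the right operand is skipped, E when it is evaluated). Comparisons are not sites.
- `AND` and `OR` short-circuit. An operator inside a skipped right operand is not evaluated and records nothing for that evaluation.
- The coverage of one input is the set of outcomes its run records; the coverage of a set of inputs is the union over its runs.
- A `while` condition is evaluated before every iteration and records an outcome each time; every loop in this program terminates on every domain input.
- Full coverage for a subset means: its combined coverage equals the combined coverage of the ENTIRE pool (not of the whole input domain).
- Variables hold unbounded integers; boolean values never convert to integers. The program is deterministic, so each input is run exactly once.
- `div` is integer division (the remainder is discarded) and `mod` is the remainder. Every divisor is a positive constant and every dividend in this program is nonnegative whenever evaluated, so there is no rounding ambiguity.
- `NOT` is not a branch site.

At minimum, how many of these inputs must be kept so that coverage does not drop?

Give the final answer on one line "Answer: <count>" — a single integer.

test 1 (g=9, n=1) fires B1->F, B2->T, B5->F, B6->T, B7->F; hits B1=F, B2=T, B5=F, B6=T, B7=F
test 2 (g=5, n=7) fires B1->T, B5->F, B6->F, B7->F; hits B1=T, B5=F, B6=F, B7=F
test 3 (g=9, n=0) fires B1->F, B2->T, B5->F, B6->T, B7->F; hits B1=F, B2=T, B5=F, B6=T, B7=F
test 4 (g=7, n=3) fires B1->F, B2->F, B4->S, B3->F, B5->F, B6->F, B7->F; hits B1=F, B2=F, B3=F, B4=S, B5=F, B6=F, B7=F
test 5 (g=4, n=3) fires B1->F, B2->F, B4->S, B3->F, B5->F, B6->F, B7->F; hits B1=F, B2=F, B3=F, B4=S, B5=F, B6=F, B7=F
union over all inputs: B1=T, B1=F, B2=T, B2=F, B3=F, B4=S, B5=F, B6=T, B6=F, B7=F (10 outcomes)
no size-1 subset reaches all 10 outcomes (best union: 7/10)
no size-2 subset reaches all 10 outcomes (best union: 9/10)
inputs {1, 2, 4} (size 3) cover everything; no size-3 subset with a lexicographically smaller index list covers all 10

Answer: 3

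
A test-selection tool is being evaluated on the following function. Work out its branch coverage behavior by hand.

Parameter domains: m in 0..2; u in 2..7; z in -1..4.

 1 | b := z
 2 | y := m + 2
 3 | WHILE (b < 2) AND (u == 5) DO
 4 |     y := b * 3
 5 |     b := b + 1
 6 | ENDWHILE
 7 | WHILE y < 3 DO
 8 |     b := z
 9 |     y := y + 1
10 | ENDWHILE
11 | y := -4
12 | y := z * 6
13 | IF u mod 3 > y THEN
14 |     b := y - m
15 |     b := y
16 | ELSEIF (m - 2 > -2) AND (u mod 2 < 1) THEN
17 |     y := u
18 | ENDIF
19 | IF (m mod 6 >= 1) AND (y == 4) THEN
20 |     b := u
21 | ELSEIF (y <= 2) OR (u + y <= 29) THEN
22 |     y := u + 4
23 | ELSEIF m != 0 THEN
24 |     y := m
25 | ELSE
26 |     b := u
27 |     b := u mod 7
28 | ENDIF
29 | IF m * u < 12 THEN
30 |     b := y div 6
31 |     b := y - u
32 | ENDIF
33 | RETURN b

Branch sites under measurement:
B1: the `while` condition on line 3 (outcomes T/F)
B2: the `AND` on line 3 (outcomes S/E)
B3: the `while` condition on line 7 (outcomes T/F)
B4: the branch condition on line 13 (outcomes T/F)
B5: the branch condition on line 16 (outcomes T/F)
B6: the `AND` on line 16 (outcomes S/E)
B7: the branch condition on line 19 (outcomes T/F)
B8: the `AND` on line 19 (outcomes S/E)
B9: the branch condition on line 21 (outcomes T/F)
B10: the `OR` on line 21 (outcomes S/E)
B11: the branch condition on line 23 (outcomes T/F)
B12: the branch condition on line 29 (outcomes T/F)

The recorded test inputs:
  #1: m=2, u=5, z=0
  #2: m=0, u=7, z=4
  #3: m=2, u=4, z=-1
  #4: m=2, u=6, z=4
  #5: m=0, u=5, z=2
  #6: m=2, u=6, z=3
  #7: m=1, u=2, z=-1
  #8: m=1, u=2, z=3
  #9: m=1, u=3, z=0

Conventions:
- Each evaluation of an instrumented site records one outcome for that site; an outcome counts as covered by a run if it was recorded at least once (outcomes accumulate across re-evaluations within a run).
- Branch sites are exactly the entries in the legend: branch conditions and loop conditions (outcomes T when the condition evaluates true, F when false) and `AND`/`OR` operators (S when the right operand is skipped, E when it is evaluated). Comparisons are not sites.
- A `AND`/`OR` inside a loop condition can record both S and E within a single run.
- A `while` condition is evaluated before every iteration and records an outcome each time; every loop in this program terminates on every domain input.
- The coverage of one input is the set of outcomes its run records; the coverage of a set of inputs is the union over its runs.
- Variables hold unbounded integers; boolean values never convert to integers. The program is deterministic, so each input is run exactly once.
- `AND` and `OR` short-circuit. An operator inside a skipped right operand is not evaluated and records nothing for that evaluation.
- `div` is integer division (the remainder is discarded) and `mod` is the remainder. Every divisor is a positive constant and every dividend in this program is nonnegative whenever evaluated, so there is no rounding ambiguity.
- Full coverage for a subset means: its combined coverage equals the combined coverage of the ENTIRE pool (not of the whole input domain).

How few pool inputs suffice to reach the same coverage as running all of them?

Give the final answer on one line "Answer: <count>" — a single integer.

run #1 (m=2, u=5, z=0) runs B2->E, B1->T, B2->E, B1->T, B2->S, B1->F, B3->F, B4->T, B8->E, B7->F, B10->S, B9->T, B12->T; records B1=T, B1=F, B2=S, B2=E, B3=F, B4=T, B7=F, B8=E, B9=T, B10=S, B12=T
run #2 (m=0, u=7, z=4) runs B2->S, B1->F, B3->T, B3->F, B4->F, B6->S, B5->F, B8->S, B7->F, B10->E, B9->F, B11->F, B12->T; records B1=F, B2=S, B3=T, B3=F, B4=F, B5=F, B6=S, B7=F, B8=S, B9=F, B10=E, B11=F, B12=T
run #3 (m=2, u=4, z=-1) runs B2->E, B1->F, B3->F, B4->T, B8->E, B7->F, B10->S, B9->T, B12->T; records B1=F, B2=E, B3=F, B4=T, B7=F, B8=E, B9=T, B10=S, B12=T
run #4 (m=2, u=6, z=4) runs B2->S, B1->F, B3->F, B4->F, B6->E, B5->T, B8->E, B7->F, B10->E, B9->T, B12->F; records B1=F, B2=S, B3=F, B4=F, B5=T, B6=E, B7=F, B8=E, B9=T, B10=E, B12=F
run #5 (m=0, u=5, z=2) runs B2->S, B1->F, B3->T, B3->F, B4->F, B6->S, B5->F, B8->S, B7->F, B10->E, B9->T, B12->T; records B1=F, B2=S, B3=T, B3=F, B4=F, B5=F, B6=S, B7=F, B8=S, B9=T, B10=E, B12=T
run #6 (m=2, u=6, z=3) runs B2->S, B1->F, B3->F, B4->F, B6->E, B5->T, B8->E, B7->F, B10->E, B9->T, B12->F; records B1=F, B2=S, B3=F, B4=F, B5=T, B6=E, B7=F, B8=E, B9=T, B10=E, B12=F
run #7 (m=1, u=2, z=-1) runs B2->E, B1->F, B3->F, B4->T, B8->E, B7->F, B10->S, B9->T, B12->T; records B1=F, B2=E, B3=F, B4=T, B7=F, B8=E, B9=T, B10=S, B12=T
run #8 (m=1, u=2, z=3) runs B2->S, B1->F, B3->F, B4->F, B6->E, B5->T, B8->E, B7->F, B10->S, B9->T, B12->T; records B1=F, B2=S, B3=F, B4=F, B5=T, B6=E, B7=F, B8=E, B9=T, B10=S, B12=T
run #9 (m=1, u=3, z=0) runs B2->E, B1->F, B3->F, B4->F, B6->E, B5->F, B8->E, B7->F, B10->S, B9->T, B12->T; records B1=F, B2=E, B3=F, B4=F, B5=F, B6=E, B7=F, B8=E, B9=T, B10=S, B12=T
the full pool covers 22 outcomes: B1=T, B1=F, B2=S, B2=E, B3=T, B3=F, B4=T, B4=F, B5=T, B5=F, B6=S, B6=E, B7=F, B8=S, B8=E, B9=T, B9=F, B10=S, B10=E, B11=F, B12=T, B12=F
checked all size-1 subsets: none covers 22 outcomes (max 13/22)
checked all size-2 subsets: none covers 22 outcomes (max 19/22)
size 3: inputs {1, 2, 4} cover all 22 outcomes, and no lexicographically smaller subset of this size does

Answer: 3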